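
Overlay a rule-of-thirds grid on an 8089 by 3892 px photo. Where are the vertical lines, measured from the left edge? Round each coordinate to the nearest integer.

8089 / 3 = 2696.33, so the vertical lines sit at one and two thirds of 8089.

2696 px and 5393 px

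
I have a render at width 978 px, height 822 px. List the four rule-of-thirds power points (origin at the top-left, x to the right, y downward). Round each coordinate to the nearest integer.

(326, 274), (652, 274), (326, 548), (652, 548)

One third of 978 is 326; one third of 822 is 274.
Vertical third lines at x = 326 and x = 652; horizontal third lines at y = 274 and y = 548.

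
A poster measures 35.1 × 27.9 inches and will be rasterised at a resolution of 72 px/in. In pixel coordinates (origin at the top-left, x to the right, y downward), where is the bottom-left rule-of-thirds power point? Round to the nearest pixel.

In pixels the canvas is 35.1 × 72 = 2527.2 wide and 27.9 × 72 = 2008.8 tall.
The bottom-left point is one-third across and two-thirds down:
x = 1 × 2527.2/3 ≈ 842; y = 2 × 2008.8/3 ≈ 1339.

(842, 1339)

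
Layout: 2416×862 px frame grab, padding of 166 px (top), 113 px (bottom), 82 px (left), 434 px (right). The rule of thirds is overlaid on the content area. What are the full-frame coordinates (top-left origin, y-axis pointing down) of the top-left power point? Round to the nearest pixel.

Content width = 2416 − 82 − 434 = 1900 px; content height = 862 − 166 − 113 = 583 px.
Top-left is one-third across and one-third down within the content area.
x = 82 + 1 × 1900/3 = 82 + 633.33 ≈ 715
y = 166 + 1 × 583/3 = 166 + 194.33 ≈ 360

(715, 360)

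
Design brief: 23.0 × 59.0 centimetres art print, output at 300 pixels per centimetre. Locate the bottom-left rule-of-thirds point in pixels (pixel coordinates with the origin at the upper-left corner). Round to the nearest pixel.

In pixels the canvas is 23.0 × 300 = 6900 wide and 59.0 × 300 = 17700 tall.
The bottom-left point is one-third across and two-thirds down:
x = 1 × 6900/3 ≈ 2300; y = 2 × 17700/3 ≈ 11800.

(2300, 11800)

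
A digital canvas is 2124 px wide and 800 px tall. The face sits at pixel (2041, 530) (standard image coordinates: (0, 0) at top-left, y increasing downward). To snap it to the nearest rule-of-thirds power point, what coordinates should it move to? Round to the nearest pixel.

Third lines: x ∈ {708, 1416}, y ∈ {267, 533}.
2041 is closer to x = 1416; 530 is closer to y = 533.
So the nearest intersection is the lower-right power point.

x = 1416 px, y = 533 px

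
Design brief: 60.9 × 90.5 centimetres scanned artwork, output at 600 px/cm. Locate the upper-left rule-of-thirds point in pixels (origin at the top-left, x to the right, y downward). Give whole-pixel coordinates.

In pixels the canvas is 60.9 × 600 = 36540 wide and 90.5 × 600 = 54300 tall.
The upper-left point is one-third across and one-third down:
x = 1 × 36540/3 ≈ 12180; y = 1 × 54300/3 ≈ 18100.

x = 12180 px, y = 18100 px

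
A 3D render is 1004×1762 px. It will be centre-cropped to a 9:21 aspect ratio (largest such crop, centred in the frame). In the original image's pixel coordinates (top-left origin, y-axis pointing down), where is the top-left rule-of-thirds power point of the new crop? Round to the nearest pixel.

x = 376 px, y = 587 px

1004/1762 > 9/21, so the 9:21 crop keeps the full height 1762 and trims width to 1762 × 9/21 = 755.14 px.
Left offset = (1004 − 755.14)/2 = 124.43 px; top offset = 0.
Top-left is one-third across and one-third down within the crop:
x = 124.43 + 1 × 755.14/3 ≈ 376; y = 0.00 + 1 × 1762.00/3 ≈ 587.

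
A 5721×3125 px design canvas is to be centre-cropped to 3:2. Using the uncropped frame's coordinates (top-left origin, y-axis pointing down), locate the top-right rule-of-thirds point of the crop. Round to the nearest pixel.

5721/3125 > 3/2, so the 3:2 crop keeps the full height 3125 and trims width to 3125 × 3/2 = 4687.50 px.
Left offset = (5721 − 4687.50)/2 = 516.75 px; top offset = 0.
Top-right is two-thirds across and one-third down within the crop:
x = 516.75 + 2 × 4687.50/3 ≈ 3642; y = 0.00 + 1 × 3125.00/3 ≈ 1042.

x = 3642 px, y = 1042 px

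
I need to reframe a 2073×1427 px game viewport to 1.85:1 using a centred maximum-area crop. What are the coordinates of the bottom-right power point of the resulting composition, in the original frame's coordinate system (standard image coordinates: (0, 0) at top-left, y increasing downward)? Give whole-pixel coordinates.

2073/1427 < 1.85/1, so the 1.85:1 crop keeps the full width 2073 and trims height to 2073 × 1/1.85 = 1120.54 px.
Top offset = (1427 − 1120.54)/2 = 153.23 px; left offset = 0.
Bottom-right is two-thirds across and two-thirds down within the crop:
x = 0.00 + 2 × 2073.00/3 ≈ 1382; y = 153.23 + 2 × 1120.54/3 ≈ 900.

x = 1382 px, y = 900 px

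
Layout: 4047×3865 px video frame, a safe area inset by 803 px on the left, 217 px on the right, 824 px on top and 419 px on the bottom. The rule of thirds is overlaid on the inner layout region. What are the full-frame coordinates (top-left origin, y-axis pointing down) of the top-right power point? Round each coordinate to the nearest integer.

(2821, 1698)

Content width = 4047 − 803 − 217 = 3027 px; content height = 3865 − 824 − 419 = 2622 px.
Top-right is two-thirds across and one-third down within the inner layout region.
x = 803 + 2 × 3027/3 = 803 + 2018.00 ≈ 2821
y = 824 + 1 × 2622/3 = 824 + 874.00 ≈ 1698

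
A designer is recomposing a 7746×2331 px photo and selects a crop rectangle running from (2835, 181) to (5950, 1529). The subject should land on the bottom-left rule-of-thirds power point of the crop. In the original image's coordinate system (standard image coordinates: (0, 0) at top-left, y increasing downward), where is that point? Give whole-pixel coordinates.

(3873, 1080)

Crop width = 5950 − 2835 = 3115 px; one third is 1038.33 px.
Crop height = 1529 − 181 = 1348 px; one third is 449.33 px.
The bottom-left point is one-third across and two-thirds down within the crop:
x = 2835 + 1 × 1038.33 ≈ 3873; y = 181 + 2 × 449.33 ≈ 1080.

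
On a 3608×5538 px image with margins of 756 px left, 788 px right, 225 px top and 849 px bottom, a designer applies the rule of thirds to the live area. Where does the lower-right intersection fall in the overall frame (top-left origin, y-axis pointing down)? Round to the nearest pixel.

x = 2132 px, y = 3201 px

Content width = 3608 − 756 − 788 = 2064 px; content height = 5538 − 225 − 849 = 4464 px.
Lower-right is two-thirds across and two-thirds down within the live area.
x = 756 + 2 × 2064/3 = 756 + 1376.00 ≈ 2132
y = 225 + 2 × 4464/3 = 225 + 2976.00 ≈ 3201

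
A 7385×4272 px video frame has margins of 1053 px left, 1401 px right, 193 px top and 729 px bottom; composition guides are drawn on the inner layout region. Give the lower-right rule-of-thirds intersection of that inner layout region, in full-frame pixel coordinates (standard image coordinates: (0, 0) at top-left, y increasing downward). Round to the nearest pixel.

Content width = 7385 − 1053 − 1401 = 4931 px; content height = 4272 − 193 − 729 = 3350 px.
Lower-right is two-thirds across and two-thirds down within the inner layout region.
x = 1053 + 2 × 4931/3 = 1053 + 3287.33 ≈ 4340
y = 193 + 2 × 3350/3 = 193 + 2233.33 ≈ 2426

(4340, 2426)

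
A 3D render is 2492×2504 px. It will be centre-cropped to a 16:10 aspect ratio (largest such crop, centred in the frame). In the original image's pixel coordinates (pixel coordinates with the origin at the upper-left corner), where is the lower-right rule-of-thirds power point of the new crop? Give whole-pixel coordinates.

x = 1661 px, y = 1512 px

2492/2504 < 16/10, so the 16:10 crop keeps the full width 2492 and trims height to 2492 × 10/16 = 1557.50 px.
Top offset = (2504 − 1557.50)/2 = 473.25 px; left offset = 0.
Lower-right is two-thirds across and two-thirds down within the crop:
x = 0.00 + 2 × 2492.00/3 ≈ 1661; y = 473.25 + 2 × 1557.50/3 ≈ 1512.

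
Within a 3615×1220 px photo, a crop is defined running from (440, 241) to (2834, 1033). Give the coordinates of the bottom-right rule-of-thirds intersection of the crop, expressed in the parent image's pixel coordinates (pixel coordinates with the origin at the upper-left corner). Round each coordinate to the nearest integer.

Crop width = 2834 − 440 = 2394 px; one third is 798.00 px.
Crop height = 1033 − 241 = 792 px; one third is 264.00 px.
The bottom-right point is two-thirds across and two-thirds down within the crop:
x = 440 + 2 × 798.00 ≈ 2036; y = 241 + 2 × 264.00 ≈ 769.

(2036, 769)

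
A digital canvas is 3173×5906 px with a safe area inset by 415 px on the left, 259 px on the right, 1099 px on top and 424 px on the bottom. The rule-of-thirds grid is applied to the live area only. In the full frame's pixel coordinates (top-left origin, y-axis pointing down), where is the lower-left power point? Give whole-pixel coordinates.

Content width = 3173 − 415 − 259 = 2499 px; content height = 5906 − 1099 − 424 = 4383 px.
Lower-left is one-third across and two-thirds down within the live area.
x = 415 + 1 × 2499/3 = 415 + 833.00 ≈ 1248
y = 1099 + 2 × 4383/3 = 1099 + 2922.00 ≈ 4021

x = 1248 px, y = 4021 px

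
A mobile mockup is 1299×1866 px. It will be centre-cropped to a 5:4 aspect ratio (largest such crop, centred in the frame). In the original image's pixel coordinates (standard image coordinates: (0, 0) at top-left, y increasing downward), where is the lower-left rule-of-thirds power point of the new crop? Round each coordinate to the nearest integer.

1299/1866 < 5/4, so the 5:4 crop keeps the full width 1299 and trims height to 1299 × 4/5 = 1039.20 px.
Top offset = (1866 − 1039.20)/2 = 413.40 px; left offset = 0.
Lower-left is one-third across and two-thirds down within the crop:
x = 0.00 + 1 × 1299.00/3 ≈ 433; y = 413.40 + 2 × 1039.20/3 ≈ 1106.

(433, 1106)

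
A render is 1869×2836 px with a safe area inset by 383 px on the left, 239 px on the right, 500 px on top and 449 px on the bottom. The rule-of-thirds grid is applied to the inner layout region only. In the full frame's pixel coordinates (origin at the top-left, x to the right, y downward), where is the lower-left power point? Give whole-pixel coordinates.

Content width = 1869 − 383 − 239 = 1247 px; content height = 2836 − 500 − 449 = 1887 px.
Lower-left is one-third across and two-thirds down within the inner layout region.
x = 383 + 1 × 1247/3 = 383 + 415.67 ≈ 799
y = 500 + 2 × 1887/3 = 500 + 1258.00 ≈ 1758

x = 799 px, y = 1758 px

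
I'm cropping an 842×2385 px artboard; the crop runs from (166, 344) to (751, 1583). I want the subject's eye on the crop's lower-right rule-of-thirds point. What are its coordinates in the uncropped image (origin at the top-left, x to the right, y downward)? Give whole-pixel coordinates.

Crop width = 751 − 166 = 585 px; one third is 195.00 px.
Crop height = 1583 − 344 = 1239 px; one third is 413.00 px.
The lower-right point is two-thirds across and two-thirds down within the crop:
x = 166 + 2 × 195.00 ≈ 556; y = 344 + 2 × 413.00 ≈ 1170.

(556, 1170)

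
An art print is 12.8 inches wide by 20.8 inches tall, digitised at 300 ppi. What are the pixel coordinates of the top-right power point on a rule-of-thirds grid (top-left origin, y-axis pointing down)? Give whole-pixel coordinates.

In pixels the canvas is 12.8 × 300 = 3840 wide and 20.8 × 300 = 6240 tall.
The top-right point is two-thirds across and one-third down:
x = 2 × 3840/3 ≈ 2560; y = 1 × 6240/3 ≈ 2080.

(2560, 2080)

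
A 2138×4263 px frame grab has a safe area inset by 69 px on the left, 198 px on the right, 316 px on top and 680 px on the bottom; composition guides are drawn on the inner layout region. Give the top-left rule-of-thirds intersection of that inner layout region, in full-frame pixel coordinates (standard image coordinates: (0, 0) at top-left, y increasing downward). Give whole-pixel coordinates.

Content width = 2138 − 69 − 198 = 1871 px; content height = 4263 − 316 − 680 = 3267 px.
Top-left is one-third across and one-third down within the inner layout region.
x = 69 + 1 × 1871/3 = 69 + 623.67 ≈ 693
y = 316 + 1 × 3267/3 = 316 + 1089.00 ≈ 1405

x = 693 px, y = 1405 px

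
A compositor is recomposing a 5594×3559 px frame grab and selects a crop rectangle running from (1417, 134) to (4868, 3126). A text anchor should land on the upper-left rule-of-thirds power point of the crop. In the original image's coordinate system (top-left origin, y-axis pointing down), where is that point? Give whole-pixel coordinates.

Crop width = 4868 − 1417 = 3451 px; one third is 1150.33 px.
Crop height = 3126 − 134 = 2992 px; one third is 997.33 px.
The upper-left point is one-third across and one-third down within the crop:
x = 1417 + 1 × 1150.33 ≈ 2567; y = 134 + 1 × 997.33 ≈ 1131.

x = 2567 px, y = 1131 px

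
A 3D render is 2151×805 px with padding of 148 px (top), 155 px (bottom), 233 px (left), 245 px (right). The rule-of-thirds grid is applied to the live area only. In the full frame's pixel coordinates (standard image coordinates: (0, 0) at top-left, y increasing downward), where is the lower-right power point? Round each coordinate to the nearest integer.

Content width = 2151 − 233 − 245 = 1673 px; content height = 805 − 148 − 155 = 502 px.
Lower-right is two-thirds across and two-thirds down within the live area.
x = 233 + 2 × 1673/3 = 233 + 1115.33 ≈ 1348
y = 148 + 2 × 502/3 = 148 + 334.67 ≈ 483

x = 1348 px, y = 483 px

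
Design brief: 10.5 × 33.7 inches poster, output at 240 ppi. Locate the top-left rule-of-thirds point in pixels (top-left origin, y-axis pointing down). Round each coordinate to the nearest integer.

In pixels the canvas is 10.5 × 240 = 2520 wide and 33.7 × 240 = 8088 tall.
The top-left point is one-third across and one-third down:
x = 1 × 2520/3 ≈ 840; y = 1 × 8088/3 ≈ 2696.

(840, 2696)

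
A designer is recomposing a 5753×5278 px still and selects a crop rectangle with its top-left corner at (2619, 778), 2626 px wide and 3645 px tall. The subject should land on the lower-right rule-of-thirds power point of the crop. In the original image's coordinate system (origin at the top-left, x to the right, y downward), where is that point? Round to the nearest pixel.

One third of the crop width 2626 is 875.33 px.
One third of the crop height 3645 is 1215.00 px.
The lower-right point is two-thirds across and two-thirds down within the crop:
x = 2619 + 2 × 875.33 ≈ 4370; y = 778 + 2 × 1215.00 ≈ 3208.

(4370, 3208)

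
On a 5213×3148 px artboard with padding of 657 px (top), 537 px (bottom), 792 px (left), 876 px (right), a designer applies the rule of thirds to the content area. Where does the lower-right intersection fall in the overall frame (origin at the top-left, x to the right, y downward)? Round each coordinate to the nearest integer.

x = 3155 px, y = 1960 px

Content width = 5213 − 792 − 876 = 3545 px; content height = 3148 − 657 − 537 = 1954 px.
Lower-right is two-thirds across and two-thirds down within the content area.
x = 792 + 2 × 3545/3 = 792 + 2363.33 ≈ 3155
y = 657 + 2 × 1954/3 = 657 + 1302.67 ≈ 1960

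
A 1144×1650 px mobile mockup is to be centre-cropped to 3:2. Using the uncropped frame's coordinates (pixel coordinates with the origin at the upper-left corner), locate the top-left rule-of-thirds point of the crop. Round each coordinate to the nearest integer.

x = 381 px, y = 698 px

1144/1650 < 3/2, so the 3:2 crop keeps the full width 1144 and trims height to 1144 × 2/3 = 762.67 px.
Top offset = (1650 − 762.67)/2 = 443.67 px; left offset = 0.
Top-left is one-third across and one-third down within the crop:
x = 0.00 + 1 × 1144.00/3 ≈ 381; y = 443.67 + 1 × 762.67/3 ≈ 698.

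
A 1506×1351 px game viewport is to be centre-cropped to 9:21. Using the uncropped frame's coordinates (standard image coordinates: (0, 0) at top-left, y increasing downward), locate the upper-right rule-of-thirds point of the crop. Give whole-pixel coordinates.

(850, 450)

1506/1351 > 9/21, so the 9:21 crop keeps the full height 1351 and trims width to 1351 × 9/21 = 579.00 px.
Left offset = (1506 − 579.00)/2 = 463.50 px; top offset = 0.
Upper-right is two-thirds across and one-third down within the crop:
x = 463.50 + 2 × 579.00/3 ≈ 850; y = 0.00 + 1 × 1351.00/3 ≈ 450.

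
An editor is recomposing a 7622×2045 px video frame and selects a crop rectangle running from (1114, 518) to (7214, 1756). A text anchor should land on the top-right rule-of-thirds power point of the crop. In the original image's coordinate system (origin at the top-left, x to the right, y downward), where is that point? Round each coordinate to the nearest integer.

(5181, 931)

Crop width = 7214 − 1114 = 6100 px; one third is 2033.33 px.
Crop height = 1756 − 518 = 1238 px; one third is 412.67 px.
The top-right point is two-thirds across and one-third down within the crop:
x = 1114 + 2 × 2033.33 ≈ 5181; y = 518 + 1 × 412.67 ≈ 931.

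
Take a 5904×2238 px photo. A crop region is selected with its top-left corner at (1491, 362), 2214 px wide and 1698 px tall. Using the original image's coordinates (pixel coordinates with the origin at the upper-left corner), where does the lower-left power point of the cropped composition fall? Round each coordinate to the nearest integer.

(2229, 1494)

One third of the crop width 2214 is 738.00 px.
One third of the crop height 1698 is 566.00 px.
The lower-left point is one-third across and two-thirds down within the crop:
x = 1491 + 1 × 738.00 ≈ 2229; y = 362 + 2 × 566.00 ≈ 1494.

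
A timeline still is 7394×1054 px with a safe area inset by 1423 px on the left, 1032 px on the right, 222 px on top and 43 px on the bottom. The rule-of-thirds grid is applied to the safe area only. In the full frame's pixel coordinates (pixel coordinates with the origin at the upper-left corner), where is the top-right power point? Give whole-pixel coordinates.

Content width = 7394 − 1423 − 1032 = 4939 px; content height = 1054 − 222 − 43 = 789 px.
Top-right is two-thirds across and one-third down within the safe area.
x = 1423 + 2 × 4939/3 = 1423 + 3292.67 ≈ 4716
y = 222 + 1 × 789/3 = 222 + 263.00 ≈ 485

(4716, 485)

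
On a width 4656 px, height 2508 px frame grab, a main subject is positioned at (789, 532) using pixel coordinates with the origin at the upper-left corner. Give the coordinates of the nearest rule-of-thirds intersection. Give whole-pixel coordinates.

(1552, 836)

Third lines: x ∈ {1552, 3104}, y ∈ {836, 1672}.
789 is closer to x = 1552; 532 is closer to y = 836.
So the nearest intersection is the upper-left power point.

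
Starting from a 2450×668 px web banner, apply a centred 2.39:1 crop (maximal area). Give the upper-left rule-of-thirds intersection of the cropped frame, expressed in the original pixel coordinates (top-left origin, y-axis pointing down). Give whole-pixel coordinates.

2450/668 > 2.39/1, so the 2.39:1 crop keeps the full height 668 and trims width to 668 × 2.39/1 = 1596.52 px.
Left offset = (2450 − 1596.52)/2 = 426.74 px; top offset = 0.
Upper-left is one-third across and one-third down within the crop:
x = 426.74 + 1 × 1596.52/3 ≈ 959; y = 0.00 + 1 × 668.00/3 ≈ 223.

(959, 223)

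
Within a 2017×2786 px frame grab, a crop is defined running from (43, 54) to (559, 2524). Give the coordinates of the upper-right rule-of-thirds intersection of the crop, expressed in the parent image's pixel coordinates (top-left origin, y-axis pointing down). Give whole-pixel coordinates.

Crop width = 559 − 43 = 516 px; one third is 172.00 px.
Crop height = 2524 − 54 = 2470 px; one third is 823.33 px.
The upper-right point is two-thirds across and one-third down within the crop:
x = 43 + 2 × 172.00 ≈ 387; y = 54 + 1 × 823.33 ≈ 877.

(387, 877)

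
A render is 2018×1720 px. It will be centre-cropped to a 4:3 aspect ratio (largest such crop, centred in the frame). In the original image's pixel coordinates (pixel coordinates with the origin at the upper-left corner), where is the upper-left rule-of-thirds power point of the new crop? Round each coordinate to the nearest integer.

2018/1720 < 4/3, so the 4:3 crop keeps the full width 2018 and trims height to 2018 × 3/4 = 1513.50 px.
Top offset = (1720 − 1513.50)/2 = 103.25 px; left offset = 0.
Upper-left is one-third across and one-third down within the crop:
x = 0.00 + 1 × 2018.00/3 ≈ 673; y = 103.25 + 1 × 1513.50/3 ≈ 608.

x = 673 px, y = 608 px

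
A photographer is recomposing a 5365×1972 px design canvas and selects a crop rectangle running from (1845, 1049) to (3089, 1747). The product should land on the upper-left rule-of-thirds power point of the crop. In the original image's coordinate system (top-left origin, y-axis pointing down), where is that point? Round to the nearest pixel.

Crop width = 3089 − 1845 = 1244 px; one third is 414.67 px.
Crop height = 1747 − 1049 = 698 px; one third is 232.67 px.
The upper-left point is one-third across and one-third down within the crop:
x = 1845 + 1 × 414.67 ≈ 2260; y = 1049 + 1 × 232.67 ≈ 1282.

x = 2260 px, y = 1282 px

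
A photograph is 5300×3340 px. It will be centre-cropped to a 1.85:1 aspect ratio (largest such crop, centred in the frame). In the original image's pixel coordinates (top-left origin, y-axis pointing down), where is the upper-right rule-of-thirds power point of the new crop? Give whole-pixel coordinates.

(3533, 1193)

5300/3340 < 1.85/1, so the 1.85:1 crop keeps the full width 5300 and trims height to 5300 × 1/1.85 = 2864.86 px.
Top offset = (3340 − 2864.86)/2 = 237.57 px; left offset = 0.
Upper-right is two-thirds across and one-third down within the crop:
x = 0.00 + 2 × 5300.00/3 ≈ 3533; y = 237.57 + 1 × 2864.86/3 ≈ 1193.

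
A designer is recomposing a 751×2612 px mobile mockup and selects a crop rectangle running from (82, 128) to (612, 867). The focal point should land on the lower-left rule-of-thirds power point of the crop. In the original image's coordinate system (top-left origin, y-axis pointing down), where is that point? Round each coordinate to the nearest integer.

Crop width = 612 − 82 = 530 px; one third is 176.67 px.
Crop height = 867 − 128 = 739 px; one third is 246.33 px.
The lower-left point is one-third across and two-thirds down within the crop:
x = 82 + 1 × 176.67 ≈ 259; y = 128 + 2 × 246.33 ≈ 621.

(259, 621)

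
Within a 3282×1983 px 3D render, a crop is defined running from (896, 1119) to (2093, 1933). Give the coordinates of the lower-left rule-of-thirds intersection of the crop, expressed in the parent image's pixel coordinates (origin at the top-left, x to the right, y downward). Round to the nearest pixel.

x = 1295 px, y = 1662 px

Crop width = 2093 − 896 = 1197 px; one third is 399.00 px.
Crop height = 1933 − 1119 = 814 px; one third is 271.33 px.
The lower-left point is one-third across and two-thirds down within the crop:
x = 896 + 1 × 399.00 ≈ 1295; y = 1119 + 2 × 271.33 ≈ 1662.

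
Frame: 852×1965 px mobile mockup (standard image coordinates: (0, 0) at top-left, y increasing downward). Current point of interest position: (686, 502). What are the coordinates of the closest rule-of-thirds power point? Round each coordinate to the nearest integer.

(568, 655)

Third lines: x ∈ {284, 568}, y ∈ {655, 1310}.
686 is closer to x = 568; 502 is closer to y = 655.
So the nearest intersection is the upper-right power point.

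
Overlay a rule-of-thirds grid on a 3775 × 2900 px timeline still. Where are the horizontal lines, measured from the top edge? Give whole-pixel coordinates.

2900 / 3 = 966.67, so the horizontal lines sit at one and two thirds of 2900.

y = 967 px and y = 1933 px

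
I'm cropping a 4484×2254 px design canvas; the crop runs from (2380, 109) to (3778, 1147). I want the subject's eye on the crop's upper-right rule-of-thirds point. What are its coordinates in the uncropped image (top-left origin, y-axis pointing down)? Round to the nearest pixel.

(3312, 455)

Crop width = 3778 − 2380 = 1398 px; one third is 466.00 px.
Crop height = 1147 − 109 = 1038 px; one third is 346.00 px.
The upper-right point is two-thirds across and one-third down within the crop:
x = 2380 + 2 × 466.00 ≈ 3312; y = 109 + 1 × 346.00 ≈ 455.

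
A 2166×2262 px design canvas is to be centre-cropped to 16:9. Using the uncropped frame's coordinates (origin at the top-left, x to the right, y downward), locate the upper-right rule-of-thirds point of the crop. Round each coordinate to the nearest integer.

(1444, 928)

2166/2262 < 16/9, so the 16:9 crop keeps the full width 2166 and trims height to 2166 × 9/16 = 1218.38 px.
Top offset = (2262 − 1218.38)/2 = 521.81 px; left offset = 0.
Upper-right is two-thirds across and one-third down within the crop:
x = 0.00 + 2 × 2166.00/3 ≈ 1444; y = 521.81 + 1 × 1218.38/3 ≈ 928.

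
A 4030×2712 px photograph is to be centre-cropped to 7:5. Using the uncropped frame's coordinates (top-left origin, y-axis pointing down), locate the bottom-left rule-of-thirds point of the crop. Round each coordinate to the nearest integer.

4030/2712 > 7/5, so the 7:5 crop keeps the full height 2712 and trims width to 2712 × 7/5 = 3796.80 px.
Left offset = (4030 − 3796.80)/2 = 116.60 px; top offset = 0.
Bottom-left is one-third across and two-thirds down within the crop:
x = 116.60 + 1 × 3796.80/3 ≈ 1382; y = 0.00 + 2 × 2712.00/3 ≈ 1808.

x = 1382 px, y = 1808 px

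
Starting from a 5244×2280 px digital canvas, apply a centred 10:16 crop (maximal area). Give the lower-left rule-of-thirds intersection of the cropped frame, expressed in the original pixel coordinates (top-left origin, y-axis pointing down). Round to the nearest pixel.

5244/2280 > 10/16, so the 10:16 crop keeps the full height 2280 and trims width to 2280 × 10/16 = 1425.00 px.
Left offset = (5244 − 1425.00)/2 = 1909.50 px; top offset = 0.
Lower-left is one-third across and two-thirds down within the crop:
x = 1909.50 + 1 × 1425.00/3 ≈ 2385; y = 0.00 + 2 × 2280.00/3 ≈ 1520.

x = 2385 px, y = 1520 px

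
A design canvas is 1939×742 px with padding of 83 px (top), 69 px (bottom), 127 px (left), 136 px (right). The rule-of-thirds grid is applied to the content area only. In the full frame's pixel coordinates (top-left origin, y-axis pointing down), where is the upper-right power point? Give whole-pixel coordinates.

x = 1244 px, y = 280 px

Content width = 1939 − 127 − 136 = 1676 px; content height = 742 − 83 − 69 = 590 px.
Upper-right is two-thirds across and one-third down within the content area.
x = 127 + 2 × 1676/3 = 127 + 1117.33 ≈ 1244
y = 83 + 1 × 590/3 = 83 + 196.67 ≈ 280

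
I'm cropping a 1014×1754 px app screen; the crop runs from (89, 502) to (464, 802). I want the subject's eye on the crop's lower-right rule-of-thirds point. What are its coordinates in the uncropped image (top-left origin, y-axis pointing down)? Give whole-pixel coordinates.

Crop width = 464 − 89 = 375 px; one third is 125.00 px.
Crop height = 802 − 502 = 300 px; one third is 100.00 px.
The lower-right point is two-thirds across and two-thirds down within the crop:
x = 89 + 2 × 125.00 ≈ 339; y = 502 + 2 × 100.00 ≈ 702.

x = 339 px, y = 702 px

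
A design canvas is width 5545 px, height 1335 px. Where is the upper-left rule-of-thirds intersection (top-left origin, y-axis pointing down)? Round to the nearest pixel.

The upper-left point sits one-third of the way across and one-third of the way down.
x = 1 × 5545/3 ≈ 1848; y = 1 × 1335/3 ≈ 445.

(1848, 445)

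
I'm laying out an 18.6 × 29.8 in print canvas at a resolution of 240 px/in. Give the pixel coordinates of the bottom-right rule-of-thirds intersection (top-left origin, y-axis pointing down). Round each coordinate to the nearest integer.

(2976, 4768)

In pixels the canvas is 18.6 × 240 = 4464 wide and 29.8 × 240 = 7152 tall.
The bottom-right point is two-thirds across and two-thirds down:
x = 2 × 4464/3 ≈ 2976; y = 2 × 7152/3 ≈ 4768.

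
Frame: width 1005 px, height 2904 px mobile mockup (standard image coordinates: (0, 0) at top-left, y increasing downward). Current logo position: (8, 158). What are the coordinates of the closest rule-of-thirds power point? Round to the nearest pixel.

Third lines: x ∈ {335, 670}, y ∈ {968, 1936}.
8 is closer to x = 335; 158 is closer to y = 968.
So the nearest intersection is the upper-left power point.

x = 335 px, y = 968 px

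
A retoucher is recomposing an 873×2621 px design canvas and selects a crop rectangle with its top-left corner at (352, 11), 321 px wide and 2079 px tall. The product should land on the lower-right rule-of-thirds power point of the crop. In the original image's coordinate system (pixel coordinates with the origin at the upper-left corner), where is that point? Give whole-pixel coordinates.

One third of the crop width 321 is 107.00 px.
One third of the crop height 2079 is 693.00 px.
The lower-right point is two-thirds across and two-thirds down within the crop:
x = 352 + 2 × 107.00 ≈ 566; y = 11 + 2 × 693.00 ≈ 1397.

x = 566 px, y = 1397 px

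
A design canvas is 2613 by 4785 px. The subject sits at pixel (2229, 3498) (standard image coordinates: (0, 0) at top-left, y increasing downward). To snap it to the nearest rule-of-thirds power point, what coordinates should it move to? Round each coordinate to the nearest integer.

Third lines: x ∈ {871, 1742}, y ∈ {1595, 3190}.
2229 is closer to x = 1742; 3498 is closer to y = 3190.
So the nearest intersection is the lower-right power point.

(1742, 3190)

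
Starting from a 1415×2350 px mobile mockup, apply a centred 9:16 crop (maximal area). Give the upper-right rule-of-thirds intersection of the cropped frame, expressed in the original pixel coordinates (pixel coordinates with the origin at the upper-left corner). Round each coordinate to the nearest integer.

1415/2350 > 9/16, so the 9:16 crop keeps the full height 2350 and trims width to 2350 × 9/16 = 1321.88 px.
Left offset = (1415 − 1321.88)/2 = 46.56 px; top offset = 0.
Upper-right is two-thirds across and one-third down within the crop:
x = 46.56 + 2 × 1321.88/3 ≈ 928; y = 0.00 + 1 × 2350.00/3 ≈ 783.

x = 928 px, y = 783 px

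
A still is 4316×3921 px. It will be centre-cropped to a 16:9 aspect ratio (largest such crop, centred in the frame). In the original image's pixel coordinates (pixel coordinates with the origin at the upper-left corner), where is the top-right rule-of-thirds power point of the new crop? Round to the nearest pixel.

4316/3921 < 16/9, so the 16:9 crop keeps the full width 4316 and trims height to 4316 × 9/16 = 2427.75 px.
Top offset = (3921 − 2427.75)/2 = 746.62 px; left offset = 0.
Top-right is two-thirds across and one-third down within the crop:
x = 0.00 + 2 × 4316.00/3 ≈ 2877; y = 746.62 + 1 × 2427.75/3 ≈ 1556.

x = 2877 px, y = 1556 px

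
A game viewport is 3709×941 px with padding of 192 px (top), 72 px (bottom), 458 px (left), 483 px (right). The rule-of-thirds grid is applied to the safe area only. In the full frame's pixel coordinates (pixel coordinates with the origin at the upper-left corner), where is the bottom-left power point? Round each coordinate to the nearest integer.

x = 1381 px, y = 643 px

Content width = 3709 − 458 − 483 = 2768 px; content height = 941 − 192 − 72 = 677 px.
Bottom-left is one-third across and two-thirds down within the safe area.
x = 458 + 1 × 2768/3 = 458 + 922.67 ≈ 1381
y = 192 + 2 × 677/3 = 192 + 451.33 ≈ 643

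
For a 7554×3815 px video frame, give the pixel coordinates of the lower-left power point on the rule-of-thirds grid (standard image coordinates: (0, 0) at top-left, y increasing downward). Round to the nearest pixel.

The lower-left point sits one-third of the way across and two-thirds of the way down.
x = 1 × 7554/3 ≈ 2518; y = 2 × 3815/3 ≈ 2543.

x = 2518 px, y = 2543 px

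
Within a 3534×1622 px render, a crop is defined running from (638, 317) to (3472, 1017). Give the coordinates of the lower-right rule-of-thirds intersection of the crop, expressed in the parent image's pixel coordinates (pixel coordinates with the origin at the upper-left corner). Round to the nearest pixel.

Crop width = 3472 − 638 = 2834 px; one third is 944.67 px.
Crop height = 1017 − 317 = 700 px; one third is 233.33 px.
The lower-right point is two-thirds across and two-thirds down within the crop:
x = 638 + 2 × 944.67 ≈ 2527; y = 317 + 2 × 233.33 ≈ 784.

(2527, 784)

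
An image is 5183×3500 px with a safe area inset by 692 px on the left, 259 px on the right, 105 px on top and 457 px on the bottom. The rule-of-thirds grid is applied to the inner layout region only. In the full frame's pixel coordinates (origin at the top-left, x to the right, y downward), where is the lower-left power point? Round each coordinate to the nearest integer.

Content width = 5183 − 692 − 259 = 4232 px; content height = 3500 − 105 − 457 = 2938 px.
Lower-left is one-third across and two-thirds down within the inner layout region.
x = 692 + 1 × 4232/3 = 692 + 1410.67 ≈ 2103
y = 105 + 2 × 2938/3 = 105 + 1958.67 ≈ 2064

x = 2103 px, y = 2064 px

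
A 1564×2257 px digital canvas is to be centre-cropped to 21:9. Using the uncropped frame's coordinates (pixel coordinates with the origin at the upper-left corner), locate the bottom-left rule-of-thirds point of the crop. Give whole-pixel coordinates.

1564/2257 < 21/9, so the 21:9 crop keeps the full width 1564 and trims height to 1564 × 9/21 = 670.29 px.
Top offset = (2257 − 670.29)/2 = 793.36 px; left offset = 0.
Bottom-left is one-third across and two-thirds down within the crop:
x = 0.00 + 1 × 1564.00/3 ≈ 521; y = 793.36 + 2 × 670.29/3 ≈ 1240.

(521, 1240)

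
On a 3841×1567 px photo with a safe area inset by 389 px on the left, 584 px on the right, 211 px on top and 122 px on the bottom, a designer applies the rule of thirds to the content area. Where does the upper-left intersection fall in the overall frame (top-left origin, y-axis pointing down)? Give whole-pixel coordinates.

Content width = 3841 − 389 − 584 = 2868 px; content height = 1567 − 211 − 122 = 1234 px.
Upper-left is one-third across and one-third down within the content area.
x = 389 + 1 × 2868/3 = 389 + 956.00 ≈ 1345
y = 211 + 1 × 1234/3 = 211 + 411.33 ≈ 622

(1345, 622)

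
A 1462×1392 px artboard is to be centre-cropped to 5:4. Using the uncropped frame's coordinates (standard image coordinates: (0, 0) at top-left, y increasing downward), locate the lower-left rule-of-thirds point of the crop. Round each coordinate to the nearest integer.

1462/1392 < 5/4, so the 5:4 crop keeps the full width 1462 and trims height to 1462 × 4/5 = 1169.60 px.
Top offset = (1392 − 1169.60)/2 = 111.20 px; left offset = 0.
Lower-left is one-third across and two-thirds down within the crop:
x = 0.00 + 1 × 1462.00/3 ≈ 487; y = 111.20 + 2 × 1169.60/3 ≈ 891.

x = 487 px, y = 891 px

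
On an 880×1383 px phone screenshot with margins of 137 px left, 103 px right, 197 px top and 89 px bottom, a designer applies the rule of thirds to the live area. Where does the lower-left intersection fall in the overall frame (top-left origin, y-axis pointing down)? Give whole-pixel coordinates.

(350, 928)

Content width = 880 − 137 − 103 = 640 px; content height = 1383 − 197 − 89 = 1097 px.
Lower-left is one-third across and two-thirds down within the live area.
x = 137 + 1 × 640/3 = 137 + 213.33 ≈ 350
y = 197 + 2 × 1097/3 = 197 + 731.33 ≈ 928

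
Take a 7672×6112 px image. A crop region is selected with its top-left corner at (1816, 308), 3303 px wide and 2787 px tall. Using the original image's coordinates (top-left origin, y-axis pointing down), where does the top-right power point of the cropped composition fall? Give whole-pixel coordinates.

x = 4018 px, y = 1237 px

One third of the crop width 3303 is 1101.00 px.
One third of the crop height 2787 is 929.00 px.
The top-right point is two-thirds across and one-third down within the crop:
x = 1816 + 2 × 1101.00 ≈ 4018; y = 308 + 1 × 929.00 ≈ 1237.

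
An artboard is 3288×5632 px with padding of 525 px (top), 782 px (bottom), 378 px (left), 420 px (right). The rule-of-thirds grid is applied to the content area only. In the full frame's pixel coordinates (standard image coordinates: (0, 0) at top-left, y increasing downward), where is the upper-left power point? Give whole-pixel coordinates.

Content width = 3288 − 378 − 420 = 2490 px; content height = 5632 − 525 − 782 = 4325 px.
Upper-left is one-third across and one-third down within the content area.
x = 378 + 1 × 2490/3 = 378 + 830.00 ≈ 1208
y = 525 + 1 × 4325/3 = 525 + 1441.67 ≈ 1967

(1208, 1967)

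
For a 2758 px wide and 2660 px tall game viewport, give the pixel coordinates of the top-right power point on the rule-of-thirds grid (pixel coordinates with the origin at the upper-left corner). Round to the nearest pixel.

x = 1839 px, y = 887 px

The top-right point sits two-thirds of the way across and one-third of the way down.
x = 2 × 2758/3 ≈ 1839; y = 1 × 2660/3 ≈ 887.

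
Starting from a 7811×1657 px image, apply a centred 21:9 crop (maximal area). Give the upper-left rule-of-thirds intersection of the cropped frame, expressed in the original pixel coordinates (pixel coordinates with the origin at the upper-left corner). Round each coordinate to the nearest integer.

x = 3261 px, y = 552 px

7811/1657 > 21/9, so the 21:9 crop keeps the full height 1657 and trims width to 1657 × 21/9 = 3866.33 px.
Left offset = (7811 − 3866.33)/2 = 1972.33 px; top offset = 0.
Upper-left is one-third across and one-third down within the crop:
x = 1972.33 + 1 × 3866.33/3 ≈ 3261; y = 0.00 + 1 × 1657.00/3 ≈ 552.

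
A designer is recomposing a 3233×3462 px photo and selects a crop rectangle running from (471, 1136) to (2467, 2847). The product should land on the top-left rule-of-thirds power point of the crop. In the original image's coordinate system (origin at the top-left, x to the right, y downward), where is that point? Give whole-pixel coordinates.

x = 1136 px, y = 1706 px

Crop width = 2467 − 471 = 1996 px; one third is 665.33 px.
Crop height = 2847 − 1136 = 1711 px; one third is 570.33 px.
The top-left point is one-third across and one-third down within the crop:
x = 471 + 1 × 665.33 ≈ 1136; y = 1136 + 1 × 570.33 ≈ 1706.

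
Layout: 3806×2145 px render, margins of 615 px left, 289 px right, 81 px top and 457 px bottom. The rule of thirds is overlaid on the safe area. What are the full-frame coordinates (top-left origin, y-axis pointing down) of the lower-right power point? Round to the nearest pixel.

x = 2550 px, y = 1152 px

Content width = 3806 − 615 − 289 = 2902 px; content height = 2145 − 81 − 457 = 1607 px.
Lower-right is two-thirds across and two-thirds down within the safe area.
x = 615 + 2 × 2902/3 = 615 + 1934.67 ≈ 2550
y = 81 + 2 × 1607/3 = 81 + 1071.33 ≈ 1152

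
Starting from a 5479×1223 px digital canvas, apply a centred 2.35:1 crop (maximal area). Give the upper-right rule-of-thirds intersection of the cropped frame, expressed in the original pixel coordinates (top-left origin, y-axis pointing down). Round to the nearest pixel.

x = 3219 px, y = 408 px

5479/1223 > 2.35/1, so the 2.35:1 crop keeps the full height 1223 and trims width to 1223 × 2.35/1 = 2874.05 px.
Left offset = (5479 − 2874.05)/2 = 1302.47 px; top offset = 0.
Upper-right is two-thirds across and one-third down within the crop:
x = 1302.47 + 2 × 2874.05/3 ≈ 3219; y = 0.00 + 1 × 1223.00/3 ≈ 408.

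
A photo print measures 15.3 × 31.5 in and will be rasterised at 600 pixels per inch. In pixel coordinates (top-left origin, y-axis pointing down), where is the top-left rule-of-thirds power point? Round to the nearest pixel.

In pixels the canvas is 15.3 × 600 = 9180 wide and 31.5 × 600 = 18900 tall.
The top-left point is one-third across and one-third down:
x = 1 × 9180/3 ≈ 3060; y = 1 × 18900/3 ≈ 6300.

x = 3060 px, y = 6300 px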